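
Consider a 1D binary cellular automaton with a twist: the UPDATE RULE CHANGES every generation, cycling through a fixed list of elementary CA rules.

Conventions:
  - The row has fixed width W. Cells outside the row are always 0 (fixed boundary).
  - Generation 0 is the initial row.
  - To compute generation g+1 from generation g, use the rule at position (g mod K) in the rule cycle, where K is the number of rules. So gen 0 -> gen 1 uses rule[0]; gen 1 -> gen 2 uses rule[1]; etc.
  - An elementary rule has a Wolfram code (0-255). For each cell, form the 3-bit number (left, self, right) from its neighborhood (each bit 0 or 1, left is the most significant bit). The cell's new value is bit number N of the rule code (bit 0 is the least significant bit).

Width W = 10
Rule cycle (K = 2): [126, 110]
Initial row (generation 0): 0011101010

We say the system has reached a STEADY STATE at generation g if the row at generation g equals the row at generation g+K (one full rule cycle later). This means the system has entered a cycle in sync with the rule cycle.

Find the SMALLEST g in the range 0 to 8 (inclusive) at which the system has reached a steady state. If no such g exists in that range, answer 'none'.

Answer: 4

Derivation:
Gen 0: 0011101010
Gen 1 (rule 126): 0110111111
Gen 2 (rule 110): 1111100001
Gen 3 (rule 126): 1000110011
Gen 4 (rule 110): 1001110111
Gen 5 (rule 126): 1111011101
Gen 6 (rule 110): 1001110111
Gen 7 (rule 126): 1111011101
Gen 8 (rule 110): 1001110111
Gen 9 (rule 126): 1111011101
Gen 10 (rule 110): 1001110111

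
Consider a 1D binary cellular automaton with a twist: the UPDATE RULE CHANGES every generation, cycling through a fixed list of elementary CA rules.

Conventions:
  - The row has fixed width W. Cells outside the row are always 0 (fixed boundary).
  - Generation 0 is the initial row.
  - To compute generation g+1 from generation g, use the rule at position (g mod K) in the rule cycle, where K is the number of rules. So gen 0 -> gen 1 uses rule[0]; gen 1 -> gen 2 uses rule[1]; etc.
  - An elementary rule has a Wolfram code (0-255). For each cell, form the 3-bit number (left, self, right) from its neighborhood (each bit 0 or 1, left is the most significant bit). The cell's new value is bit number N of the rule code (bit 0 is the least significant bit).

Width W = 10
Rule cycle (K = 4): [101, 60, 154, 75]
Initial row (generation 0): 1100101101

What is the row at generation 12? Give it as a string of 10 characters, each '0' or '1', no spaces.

Gen 0: 1100101101
Gen 1 (rule 101): 0100110111
Gen 2 (rule 60): 0110101100
Gen 3 (rule 154): 1100001010
Gen 4 (rule 75): 1101110000
Gen 5 (rule 101): 0110010111
Gen 6 (rule 60): 0101011100
Gen 7 (rule 154): 1000011010
Gen 8 (rule 75): 0011111000
Gen 9 (rule 101): 1000001011
Gen 10 (rule 60): 1100001110
Gen 11 (rule 154): 1010011101
Gen 12 (rule 75): 0000110100

Answer: 0000110100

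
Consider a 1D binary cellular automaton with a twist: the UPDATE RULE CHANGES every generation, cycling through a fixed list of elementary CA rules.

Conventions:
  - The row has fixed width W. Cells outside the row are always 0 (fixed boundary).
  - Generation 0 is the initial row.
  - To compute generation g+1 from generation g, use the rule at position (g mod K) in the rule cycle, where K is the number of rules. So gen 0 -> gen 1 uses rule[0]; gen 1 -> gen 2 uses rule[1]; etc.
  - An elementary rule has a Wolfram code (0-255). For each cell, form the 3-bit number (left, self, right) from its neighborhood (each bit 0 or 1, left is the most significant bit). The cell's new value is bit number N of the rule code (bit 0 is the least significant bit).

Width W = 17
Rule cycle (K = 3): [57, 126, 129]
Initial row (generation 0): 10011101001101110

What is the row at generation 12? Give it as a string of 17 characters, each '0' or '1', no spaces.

Gen 0: 10011101001101110
Gen 1 (rule 57): 01010010101011001
Gen 2 (rule 126): 11111111111111111
Gen 3 (rule 129): 01111111111111110
Gen 4 (rule 57): 01000000000000001
Gen 5 (rule 126): 11100000000000011
Gen 6 (rule 129): 01001111111111000
Gen 7 (rule 57): 00101000000000111
Gen 8 (rule 126): 01111100000001101
Gen 9 (rule 129): 00111001111100000
Gen 10 (rule 57): 10100101000011111
Gen 11 (rule 126): 11111111100110001
Gen 12 (rule 129): 01111111000000100

Answer: 01111111000000100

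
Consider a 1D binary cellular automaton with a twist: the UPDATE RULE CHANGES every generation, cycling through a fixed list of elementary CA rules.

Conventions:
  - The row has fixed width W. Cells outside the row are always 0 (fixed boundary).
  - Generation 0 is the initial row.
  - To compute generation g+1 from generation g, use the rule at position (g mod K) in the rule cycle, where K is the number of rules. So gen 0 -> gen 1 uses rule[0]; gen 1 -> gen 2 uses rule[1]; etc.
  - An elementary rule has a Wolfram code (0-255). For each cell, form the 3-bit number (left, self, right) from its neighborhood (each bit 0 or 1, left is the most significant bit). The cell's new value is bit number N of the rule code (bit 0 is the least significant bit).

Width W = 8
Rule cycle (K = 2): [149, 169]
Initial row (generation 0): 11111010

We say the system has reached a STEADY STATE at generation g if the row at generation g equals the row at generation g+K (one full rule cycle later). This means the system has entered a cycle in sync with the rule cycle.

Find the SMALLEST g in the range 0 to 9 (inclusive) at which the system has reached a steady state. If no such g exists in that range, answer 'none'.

Gen 0: 11111010
Gen 1 (rule 149): 01110011
Gen 2 (rule 169): 01100010
Gen 3 (rule 149): 00011011
Gen 4 (rule 169): 11010110
Gen 5 (rule 149): 00010001
Gen 6 (rule 169): 11000100
Gen 7 (rule 149): 00110111
Gen 8 (rule 169): 10101110
Gen 9 (rule 149): 10100101
Gen 10 (rule 169): 01000010
Gen 11 (rule 149): 01111011

Answer: none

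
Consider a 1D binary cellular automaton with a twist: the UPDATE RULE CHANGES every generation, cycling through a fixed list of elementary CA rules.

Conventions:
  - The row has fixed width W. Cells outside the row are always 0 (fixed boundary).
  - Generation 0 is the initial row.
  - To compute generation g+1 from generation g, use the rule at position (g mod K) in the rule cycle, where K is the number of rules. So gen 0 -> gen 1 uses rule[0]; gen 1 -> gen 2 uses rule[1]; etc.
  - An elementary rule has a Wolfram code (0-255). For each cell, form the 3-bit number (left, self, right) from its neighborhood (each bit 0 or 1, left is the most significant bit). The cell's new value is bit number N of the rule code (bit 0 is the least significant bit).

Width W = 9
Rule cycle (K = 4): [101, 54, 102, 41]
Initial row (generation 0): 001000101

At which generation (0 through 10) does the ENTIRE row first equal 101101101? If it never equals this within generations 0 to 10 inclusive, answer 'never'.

Gen 0: 001000101
Gen 1 (rule 101): 101010111
Gen 2 (rule 54): 111111000
Gen 3 (rule 102): 000001000
Gen 4 (rule 41): 111100011
Gen 5 (rule 101): 000101001
Gen 6 (rule 54): 001111111
Gen 7 (rule 102): 010000001
Gen 8 (rule 41): 000111100
Gen 9 (rule 101): 110000101
Gen 10 (rule 54): 001001111

Answer: never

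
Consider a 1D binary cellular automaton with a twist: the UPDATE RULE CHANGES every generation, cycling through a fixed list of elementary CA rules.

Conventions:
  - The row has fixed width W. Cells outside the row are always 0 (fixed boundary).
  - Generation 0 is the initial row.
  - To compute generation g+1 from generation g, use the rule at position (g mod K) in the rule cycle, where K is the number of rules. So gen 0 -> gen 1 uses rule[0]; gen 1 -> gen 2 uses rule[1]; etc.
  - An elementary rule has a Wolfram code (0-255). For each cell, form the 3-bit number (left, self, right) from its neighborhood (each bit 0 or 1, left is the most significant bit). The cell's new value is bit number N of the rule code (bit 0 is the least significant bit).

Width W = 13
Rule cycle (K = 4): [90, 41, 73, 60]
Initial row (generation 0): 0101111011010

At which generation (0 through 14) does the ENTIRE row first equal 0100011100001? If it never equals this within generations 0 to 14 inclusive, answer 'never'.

Gen 0: 0101111011010
Gen 1 (rule 90): 1001001011001
Gen 2 (rule 41): 0000000110000
Gen 3 (rule 73): 1111110110111
Gen 4 (rule 60): 1000001101100
Gen 5 (rule 90): 0100011101110
Gen 6 (rule 41): 0001010011000
Gen 7 (rule 73): 1100000011011
Gen 8 (rule 60): 1010000010110
Gen 9 (rule 90): 0001000100111
Gen 10 (rule 41): 1100010000100
Gen 11 (rule 73): 1101000110001
Gen 12 (rule 60): 1011100101001
Gen 13 (rule 90): 0010111000110
Gen 14 (rule 41): 1001100010100

Answer: never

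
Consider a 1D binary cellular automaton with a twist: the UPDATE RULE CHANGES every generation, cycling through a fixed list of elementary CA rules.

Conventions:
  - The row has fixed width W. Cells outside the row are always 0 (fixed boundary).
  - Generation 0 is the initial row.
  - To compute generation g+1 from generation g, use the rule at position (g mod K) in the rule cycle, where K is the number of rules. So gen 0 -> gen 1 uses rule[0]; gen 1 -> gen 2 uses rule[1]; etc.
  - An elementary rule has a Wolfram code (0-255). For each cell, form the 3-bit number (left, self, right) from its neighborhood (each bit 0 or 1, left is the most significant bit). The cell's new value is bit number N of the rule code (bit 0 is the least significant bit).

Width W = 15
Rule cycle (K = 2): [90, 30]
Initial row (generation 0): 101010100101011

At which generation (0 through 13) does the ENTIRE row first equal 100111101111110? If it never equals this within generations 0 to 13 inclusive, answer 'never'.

Answer: never

Derivation:
Gen 0: 101010100101011
Gen 1 (rule 90): 000000011000011
Gen 2 (rule 30): 000000110100110
Gen 3 (rule 90): 000001110011111
Gen 4 (rule 30): 000011001110000
Gen 5 (rule 90): 000111111011000
Gen 6 (rule 30): 001100000010100
Gen 7 (rule 90): 011110000100010
Gen 8 (rule 30): 110001001110111
Gen 9 (rule 90): 111010111010101
Gen 10 (rule 30): 100010100010101
Gen 11 (rule 90): 010100010100000
Gen 12 (rule 30): 110110110110000
Gen 13 (rule 90): 110110110111000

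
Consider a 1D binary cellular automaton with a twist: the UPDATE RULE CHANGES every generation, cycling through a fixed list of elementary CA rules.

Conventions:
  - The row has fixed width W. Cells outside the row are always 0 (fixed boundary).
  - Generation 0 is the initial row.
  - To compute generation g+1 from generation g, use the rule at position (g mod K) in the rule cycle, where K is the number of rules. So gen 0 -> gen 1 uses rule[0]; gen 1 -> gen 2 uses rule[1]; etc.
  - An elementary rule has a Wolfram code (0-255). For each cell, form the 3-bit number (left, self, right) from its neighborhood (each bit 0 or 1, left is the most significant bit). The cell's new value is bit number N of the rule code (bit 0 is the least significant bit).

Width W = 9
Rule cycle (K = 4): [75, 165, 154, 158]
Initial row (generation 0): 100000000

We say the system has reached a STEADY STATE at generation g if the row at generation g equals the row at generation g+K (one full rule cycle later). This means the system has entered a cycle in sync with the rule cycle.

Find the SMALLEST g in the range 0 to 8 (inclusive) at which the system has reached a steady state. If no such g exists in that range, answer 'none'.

Answer: 7

Derivation:
Gen 0: 100000000
Gen 1 (rule 75): 001111111
Gen 2 (rule 165): 100111110
Gen 3 (rule 154): 011111101
Gen 4 (rule 158): 111111001
Gen 5 (rule 75): 100001010
Gen 6 (rule 165): 101101110
Gen 7 (rule 154): 001001101
Gen 8 (rule 158): 011111001
Gen 9 (rule 75): 110001010
Gen 10 (rule 165): 000101110
Gen 11 (rule 154): 001001101
Gen 12 (rule 158): 011111001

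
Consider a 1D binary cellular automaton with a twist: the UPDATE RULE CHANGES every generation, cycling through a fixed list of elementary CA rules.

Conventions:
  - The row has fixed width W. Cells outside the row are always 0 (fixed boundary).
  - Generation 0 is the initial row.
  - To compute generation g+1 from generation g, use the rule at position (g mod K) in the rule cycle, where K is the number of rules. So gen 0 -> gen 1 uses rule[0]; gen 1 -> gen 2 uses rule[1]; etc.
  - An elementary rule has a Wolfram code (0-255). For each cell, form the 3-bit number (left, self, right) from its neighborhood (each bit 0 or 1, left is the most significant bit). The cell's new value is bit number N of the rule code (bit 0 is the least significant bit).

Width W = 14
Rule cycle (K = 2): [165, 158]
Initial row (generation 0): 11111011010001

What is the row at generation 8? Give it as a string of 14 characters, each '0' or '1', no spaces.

Answer: 11111111100000

Derivation:
Gen 0: 11111011010001
Gen 1 (rule 165): 01110100110101
Gen 2 (rule 158): 11100111100101
Gen 3 (rule 165): 01000011000111
Gen 4 (rule 158): 11100110101110
Gen 5 (rule 165): 01000001110100
Gen 6 (rule 158): 11100011100110
Gen 7 (rule 165): 01001001000000
Gen 8 (rule 158): 11111111100000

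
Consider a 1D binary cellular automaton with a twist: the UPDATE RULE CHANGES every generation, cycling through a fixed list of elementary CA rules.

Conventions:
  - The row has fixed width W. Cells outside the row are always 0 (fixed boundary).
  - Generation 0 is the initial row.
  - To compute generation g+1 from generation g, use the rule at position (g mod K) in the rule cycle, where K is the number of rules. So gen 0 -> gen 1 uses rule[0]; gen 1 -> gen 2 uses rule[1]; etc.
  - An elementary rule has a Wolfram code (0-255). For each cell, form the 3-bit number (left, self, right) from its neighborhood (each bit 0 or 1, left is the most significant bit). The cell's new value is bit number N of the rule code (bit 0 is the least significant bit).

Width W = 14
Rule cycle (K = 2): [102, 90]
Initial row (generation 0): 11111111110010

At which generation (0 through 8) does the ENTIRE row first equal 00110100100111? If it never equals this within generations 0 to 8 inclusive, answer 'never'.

Gen 0: 11111111110010
Gen 1 (rule 102): 00000000010110
Gen 2 (rule 90): 00000000100111
Gen 3 (rule 102): 00000001101001
Gen 4 (rule 90): 00000011100110
Gen 5 (rule 102): 00000100101010
Gen 6 (rule 90): 00001011000001
Gen 7 (rule 102): 00011101000011
Gen 8 (rule 90): 00110100100111

Answer: 8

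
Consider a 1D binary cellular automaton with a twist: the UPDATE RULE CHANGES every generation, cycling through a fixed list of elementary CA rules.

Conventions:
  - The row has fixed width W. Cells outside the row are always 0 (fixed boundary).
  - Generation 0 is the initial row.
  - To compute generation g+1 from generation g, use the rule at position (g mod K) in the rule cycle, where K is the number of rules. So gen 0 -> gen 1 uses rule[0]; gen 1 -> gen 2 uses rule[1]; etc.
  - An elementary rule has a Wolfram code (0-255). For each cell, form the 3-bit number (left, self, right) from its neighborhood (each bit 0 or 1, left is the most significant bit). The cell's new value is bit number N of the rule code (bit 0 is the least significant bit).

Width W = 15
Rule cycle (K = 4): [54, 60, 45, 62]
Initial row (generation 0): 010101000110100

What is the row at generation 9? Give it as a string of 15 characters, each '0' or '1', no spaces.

Answer: 110001100100000

Derivation:
Gen 0: 010101000110100
Gen 1 (rule 54): 111111101001110
Gen 2 (rule 60): 100000011101001
Gen 3 (rule 45): 101111010011001
Gen 4 (rule 62): 111000111110111
Gen 5 (rule 54): 000101000001000
Gen 6 (rule 60): 000111100001100
Gen 7 (rule 45): 110100001101001
Gen 8 (rule 62): 101110011011111
Gen 9 (rule 54): 110001100100000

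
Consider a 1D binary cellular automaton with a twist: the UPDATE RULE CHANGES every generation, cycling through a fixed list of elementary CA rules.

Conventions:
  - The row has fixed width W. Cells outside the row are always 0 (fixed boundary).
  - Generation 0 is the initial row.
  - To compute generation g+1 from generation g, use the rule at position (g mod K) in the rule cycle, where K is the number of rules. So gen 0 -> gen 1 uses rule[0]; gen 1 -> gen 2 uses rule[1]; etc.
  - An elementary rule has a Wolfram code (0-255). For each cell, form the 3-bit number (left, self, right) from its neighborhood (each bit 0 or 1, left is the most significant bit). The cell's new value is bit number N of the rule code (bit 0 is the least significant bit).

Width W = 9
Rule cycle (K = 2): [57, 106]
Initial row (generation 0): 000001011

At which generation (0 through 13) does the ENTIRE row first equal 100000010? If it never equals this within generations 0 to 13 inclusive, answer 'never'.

Answer: never

Derivation:
Gen 0: 000001011
Gen 1 (rule 57): 111100110
Gen 2 (rule 106): 100101110
Gen 3 (rule 57): 010011001
Gen 4 (rule 106): 100111010
Gen 5 (rule 57): 010100101
Gen 6 (rule 106): 101001010
Gen 7 (rule 57): 010100101
Gen 8 (rule 106): 101001010
Gen 9 (rule 57): 010100101
Gen 10 (rule 106): 101001010
Gen 11 (rule 57): 010100101
Gen 12 (rule 106): 101001010
Gen 13 (rule 57): 010100101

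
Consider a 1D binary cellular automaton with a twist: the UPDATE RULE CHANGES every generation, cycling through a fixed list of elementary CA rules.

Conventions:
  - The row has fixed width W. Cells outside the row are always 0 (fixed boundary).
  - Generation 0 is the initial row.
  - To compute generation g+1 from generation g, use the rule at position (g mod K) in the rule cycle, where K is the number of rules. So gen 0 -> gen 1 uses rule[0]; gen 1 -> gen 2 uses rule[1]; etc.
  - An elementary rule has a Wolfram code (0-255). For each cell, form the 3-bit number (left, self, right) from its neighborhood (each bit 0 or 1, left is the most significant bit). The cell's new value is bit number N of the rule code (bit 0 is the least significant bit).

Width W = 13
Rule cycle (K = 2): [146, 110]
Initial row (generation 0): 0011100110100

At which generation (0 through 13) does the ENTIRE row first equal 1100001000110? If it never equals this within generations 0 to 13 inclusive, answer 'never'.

Answer: 12

Derivation:
Gen 0: 0011100110100
Gen 1 (rule 146): 0101011000010
Gen 2 (rule 110): 1111111000110
Gen 3 (rule 146): 0111110101001
Gen 4 (rule 110): 1100011111011
Gen 5 (rule 146): 0010101110000
Gen 6 (rule 110): 0111111010000
Gen 7 (rule 146): 1011110001000
Gen 8 (rule 110): 1110010011000
Gen 9 (rule 146): 0101101100100
Gen 10 (rule 110): 1111111101100
Gen 11 (rule 146): 0111111000010
Gen 12 (rule 110): 1100001000110
Gen 13 (rule 146): 0010010101001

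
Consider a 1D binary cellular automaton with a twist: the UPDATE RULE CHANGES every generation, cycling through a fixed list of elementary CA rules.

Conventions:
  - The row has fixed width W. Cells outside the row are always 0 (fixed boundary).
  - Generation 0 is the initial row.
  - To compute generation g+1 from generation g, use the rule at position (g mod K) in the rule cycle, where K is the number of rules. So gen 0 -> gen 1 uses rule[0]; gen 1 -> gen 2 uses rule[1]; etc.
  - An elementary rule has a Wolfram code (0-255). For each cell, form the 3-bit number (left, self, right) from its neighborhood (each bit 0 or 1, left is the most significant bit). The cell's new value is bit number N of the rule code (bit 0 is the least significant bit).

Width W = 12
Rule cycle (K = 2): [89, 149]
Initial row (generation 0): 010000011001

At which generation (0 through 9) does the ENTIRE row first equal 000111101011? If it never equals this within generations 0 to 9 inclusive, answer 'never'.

Gen 0: 010000011001
Gen 1 (rule 89): 001111011100
Gen 2 (rule 149): 100110001011
Gen 3 (rule 89): 010111100011
Gen 4 (rule 149): 010011011000
Gen 5 (rule 89): 001011011111
Gen 6 (rule 149): 101000001110
Gen 7 (rule 89): 000111101011
Gen 8 (rule 149): 110011001000
Gen 9 (rule 89): 111011100111

Answer: 7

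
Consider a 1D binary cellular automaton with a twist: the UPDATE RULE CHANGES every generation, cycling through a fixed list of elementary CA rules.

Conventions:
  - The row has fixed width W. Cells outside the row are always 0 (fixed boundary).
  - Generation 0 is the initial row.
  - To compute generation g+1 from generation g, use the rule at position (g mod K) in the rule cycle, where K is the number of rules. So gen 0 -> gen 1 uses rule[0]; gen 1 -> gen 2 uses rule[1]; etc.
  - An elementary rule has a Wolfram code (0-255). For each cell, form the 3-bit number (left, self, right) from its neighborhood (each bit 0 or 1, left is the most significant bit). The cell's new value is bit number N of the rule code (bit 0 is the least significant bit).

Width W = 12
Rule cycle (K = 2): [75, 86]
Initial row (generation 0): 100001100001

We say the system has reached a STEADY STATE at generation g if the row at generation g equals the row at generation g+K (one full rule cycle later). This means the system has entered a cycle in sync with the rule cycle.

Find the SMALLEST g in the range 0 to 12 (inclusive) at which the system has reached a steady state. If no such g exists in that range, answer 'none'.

Gen 0: 100001100001
Gen 1 (rule 75): 001111101110
Gen 2 (rule 86): 010000100011
Gen 3 (rule 75): 100111001111
Gen 4 (rule 86): 111001110001
Gen 5 (rule 75): 101011010110
Gen 6 (rule 86): 101001010011
Gen 7 (rule 75): 000010000111
Gen 8 (rule 86): 000111001001
Gen 9 (rule 75): 111101010010
Gen 10 (rule 86): 000101011111
Gen 11 (rule 75): 111000010001
Gen 12 (rule 86): 001100111011
Gen 13 (rule 75): 111101101011
Gen 14 (rule 86): 000100101001

Answer: none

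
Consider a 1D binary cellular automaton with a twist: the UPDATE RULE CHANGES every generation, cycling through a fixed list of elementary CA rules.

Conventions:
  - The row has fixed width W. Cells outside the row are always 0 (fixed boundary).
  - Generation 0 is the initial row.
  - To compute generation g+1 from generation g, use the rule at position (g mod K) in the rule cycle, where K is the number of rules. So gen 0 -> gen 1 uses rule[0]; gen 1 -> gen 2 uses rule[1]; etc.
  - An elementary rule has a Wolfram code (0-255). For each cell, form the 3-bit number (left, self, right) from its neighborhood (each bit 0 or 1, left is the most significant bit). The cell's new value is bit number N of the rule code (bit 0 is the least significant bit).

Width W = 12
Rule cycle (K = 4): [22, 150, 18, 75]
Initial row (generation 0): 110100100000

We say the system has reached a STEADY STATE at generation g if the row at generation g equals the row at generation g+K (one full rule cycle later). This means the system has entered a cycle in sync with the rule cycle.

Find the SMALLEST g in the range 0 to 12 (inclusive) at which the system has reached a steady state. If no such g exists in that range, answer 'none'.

Gen 0: 110100100000
Gen 1 (rule 22): 000111110000
Gen 2 (rule 150): 001011101000
Gen 3 (rule 18): 010000000100
Gen 4 (rule 75): 100111111001
Gen 5 (rule 22): 111000000111
Gen 6 (rule 150): 010100001010
Gen 7 (rule 18): 100010010001
Gen 8 (rule 75): 001100100110
Gen 9 (rule 22): 010011111001
Gen 10 (rule 150): 111101110111
Gen 11 (rule 18): 000000000000
Gen 12 (rule 75): 111111111111
Gen 13 (rule 22): 000000000000
Gen 14 (rule 150): 000000000000
Gen 15 (rule 18): 000000000000
Gen 16 (rule 75): 111111111111

Answer: 11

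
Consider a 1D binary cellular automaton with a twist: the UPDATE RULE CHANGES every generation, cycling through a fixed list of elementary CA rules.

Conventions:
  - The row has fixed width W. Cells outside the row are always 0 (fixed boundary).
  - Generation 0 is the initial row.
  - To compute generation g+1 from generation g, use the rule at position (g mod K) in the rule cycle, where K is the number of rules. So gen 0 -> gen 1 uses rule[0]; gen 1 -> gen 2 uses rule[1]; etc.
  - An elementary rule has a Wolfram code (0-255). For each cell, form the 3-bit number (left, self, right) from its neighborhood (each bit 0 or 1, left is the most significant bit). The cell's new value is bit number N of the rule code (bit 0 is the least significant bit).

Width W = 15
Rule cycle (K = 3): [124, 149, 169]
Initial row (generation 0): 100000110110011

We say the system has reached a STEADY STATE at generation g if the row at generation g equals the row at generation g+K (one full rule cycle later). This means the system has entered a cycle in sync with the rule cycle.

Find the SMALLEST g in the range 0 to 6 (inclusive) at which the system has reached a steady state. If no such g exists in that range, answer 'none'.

Answer: none

Derivation:
Gen 0: 100000110110011
Gen 1 (rule 124): 110000111111011
Gen 2 (rule 149): 001110011110000
Gen 3 (rule 169): 101100011100111
Gen 4 (rule 124): 111110010110101
Gen 5 (rule 149): 011101010000101
Gen 6 (rule 169): 011010100110010
Gen 7 (rule 124): 011111110111011
Gen 8 (rule 149): 001111100010000
Gen 9 (rule 169): 101111001000111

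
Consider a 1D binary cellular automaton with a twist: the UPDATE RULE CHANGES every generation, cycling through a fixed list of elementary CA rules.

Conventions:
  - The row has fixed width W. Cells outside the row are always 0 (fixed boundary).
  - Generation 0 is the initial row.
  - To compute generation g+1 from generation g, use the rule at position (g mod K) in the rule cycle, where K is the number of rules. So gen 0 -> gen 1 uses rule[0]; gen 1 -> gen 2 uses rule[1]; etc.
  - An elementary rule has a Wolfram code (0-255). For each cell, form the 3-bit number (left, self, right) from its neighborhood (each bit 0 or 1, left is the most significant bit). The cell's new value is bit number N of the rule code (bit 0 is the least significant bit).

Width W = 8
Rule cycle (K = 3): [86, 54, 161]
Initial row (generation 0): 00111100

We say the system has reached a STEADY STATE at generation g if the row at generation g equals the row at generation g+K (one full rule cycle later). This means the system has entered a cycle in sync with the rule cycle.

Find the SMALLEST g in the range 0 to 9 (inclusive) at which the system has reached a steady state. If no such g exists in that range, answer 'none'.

Answer: 5

Derivation:
Gen 0: 00111100
Gen 1 (rule 86): 01000110
Gen 2 (rule 54): 11101001
Gen 3 (rule 161): 01010000
Gen 4 (rule 86): 11011000
Gen 5 (rule 54): 00100100
Gen 6 (rule 161): 10000001
Gen 7 (rule 86): 11000011
Gen 8 (rule 54): 00100100
Gen 9 (rule 161): 10000001
Gen 10 (rule 86): 11000011
Gen 11 (rule 54): 00100100
Gen 12 (rule 161): 10000001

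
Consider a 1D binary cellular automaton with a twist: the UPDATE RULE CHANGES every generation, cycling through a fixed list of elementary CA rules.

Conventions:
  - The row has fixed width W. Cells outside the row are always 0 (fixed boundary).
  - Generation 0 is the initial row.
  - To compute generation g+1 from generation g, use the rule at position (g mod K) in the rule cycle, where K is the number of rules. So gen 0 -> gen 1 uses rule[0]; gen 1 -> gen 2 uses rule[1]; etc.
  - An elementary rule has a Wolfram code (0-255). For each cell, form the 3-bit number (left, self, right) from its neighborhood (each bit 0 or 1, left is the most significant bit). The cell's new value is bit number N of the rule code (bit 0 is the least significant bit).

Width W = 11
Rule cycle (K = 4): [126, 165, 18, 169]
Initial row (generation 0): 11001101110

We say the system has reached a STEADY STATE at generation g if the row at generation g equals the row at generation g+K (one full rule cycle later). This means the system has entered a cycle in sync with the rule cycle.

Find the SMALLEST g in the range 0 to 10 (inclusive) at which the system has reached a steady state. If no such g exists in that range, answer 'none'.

Answer: none

Derivation:
Gen 0: 11001101110
Gen 1 (rule 126): 11111111011
Gen 2 (rule 165): 01111110100
Gen 3 (rule 18): 10000000010
Gen 4 (rule 169): 00111111000
Gen 5 (rule 126): 01100001100
Gen 6 (rule 165): 00001100001
Gen 7 (rule 18): 00010010010
Gen 8 (rule 169): 11000000000
Gen 9 (rule 126): 11100000000
Gen 10 (rule 165): 01001111111
Gen 11 (rule 18): 10110000000
Gen 12 (rule 169): 01100111111
Gen 13 (rule 126): 11111100001
Gen 14 (rule 165): 01111001101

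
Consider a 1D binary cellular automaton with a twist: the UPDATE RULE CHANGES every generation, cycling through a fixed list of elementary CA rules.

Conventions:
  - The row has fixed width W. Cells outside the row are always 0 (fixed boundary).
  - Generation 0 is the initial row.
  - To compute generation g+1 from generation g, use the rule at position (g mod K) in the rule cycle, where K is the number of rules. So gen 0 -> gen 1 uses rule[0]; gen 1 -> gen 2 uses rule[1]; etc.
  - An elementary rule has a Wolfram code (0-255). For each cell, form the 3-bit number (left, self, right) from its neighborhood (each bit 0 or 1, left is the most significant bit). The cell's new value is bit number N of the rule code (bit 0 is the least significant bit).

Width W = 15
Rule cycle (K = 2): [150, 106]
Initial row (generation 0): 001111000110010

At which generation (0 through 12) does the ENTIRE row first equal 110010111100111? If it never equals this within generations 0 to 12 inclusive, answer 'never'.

Answer: 11

Derivation:
Gen 0: 001111000110010
Gen 1 (rule 150): 010110101001111
Gen 2 (rule 106): 101111010011001
Gen 3 (rule 150): 100110011100111
Gen 4 (rule 106): 001110110101101
Gen 5 (rule 150): 010100000100001
Gen 6 (rule 106): 101000001000010
Gen 7 (rule 150): 101100011100111
Gen 8 (rule 106): 011100110101101
Gen 9 (rule 150): 101011000100001
Gen 10 (rule 106): 010111001000010
Gen 11 (rule 150): 110010111100111
Gen 12 (rule 106): 110101100101101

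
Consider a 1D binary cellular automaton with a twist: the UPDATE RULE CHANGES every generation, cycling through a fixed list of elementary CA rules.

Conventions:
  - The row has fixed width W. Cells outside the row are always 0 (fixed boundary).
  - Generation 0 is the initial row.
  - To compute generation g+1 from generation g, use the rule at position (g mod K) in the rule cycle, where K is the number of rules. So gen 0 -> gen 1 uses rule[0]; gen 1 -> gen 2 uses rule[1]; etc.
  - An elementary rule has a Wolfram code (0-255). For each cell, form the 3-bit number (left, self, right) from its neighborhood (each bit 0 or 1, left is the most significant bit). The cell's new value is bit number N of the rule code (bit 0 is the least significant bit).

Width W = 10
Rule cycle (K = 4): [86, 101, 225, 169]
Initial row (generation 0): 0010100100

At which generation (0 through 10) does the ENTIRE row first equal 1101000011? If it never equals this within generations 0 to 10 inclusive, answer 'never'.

Answer: never

Derivation:
Gen 0: 0010100100
Gen 1 (rule 86): 0110111110
Gen 2 (rule 101): 0011000010
Gen 3 (rule 225): 1001011000
Gen 4 (rule 169): 0000110011
Gen 5 (rule 86): 0001011101
Gen 6 (rule 101): 1101100111
Gen 7 (rule 225): 0110100011
Gen 8 (rule 169): 0101001010
Gen 9 (rule 86): 1101111011
Gen 10 (rule 101): 0110001101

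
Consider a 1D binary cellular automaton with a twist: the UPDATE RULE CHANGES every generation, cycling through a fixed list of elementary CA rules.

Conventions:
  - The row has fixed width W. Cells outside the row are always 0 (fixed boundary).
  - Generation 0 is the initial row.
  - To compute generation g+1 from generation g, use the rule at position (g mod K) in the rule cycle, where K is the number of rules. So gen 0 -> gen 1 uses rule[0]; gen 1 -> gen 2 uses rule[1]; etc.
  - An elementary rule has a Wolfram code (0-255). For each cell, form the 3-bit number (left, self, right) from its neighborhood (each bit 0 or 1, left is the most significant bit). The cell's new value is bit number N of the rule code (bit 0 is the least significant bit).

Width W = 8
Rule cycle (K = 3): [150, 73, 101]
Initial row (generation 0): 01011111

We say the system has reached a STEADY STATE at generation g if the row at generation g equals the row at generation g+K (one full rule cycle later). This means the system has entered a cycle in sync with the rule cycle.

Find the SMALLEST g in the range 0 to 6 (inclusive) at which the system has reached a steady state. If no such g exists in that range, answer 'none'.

Gen 0: 01011111
Gen 1 (rule 150): 11001110
Gen 2 (rule 73): 11001010
Gen 3 (rule 101): 01001110
Gen 4 (rule 150): 11110101
Gen 5 (rule 73): 10010000
Gen 6 (rule 101): 10010111
Gen 7 (rule 150): 11110010
Gen 8 (rule 73): 10010000
Gen 9 (rule 101): 10010111

Answer: 5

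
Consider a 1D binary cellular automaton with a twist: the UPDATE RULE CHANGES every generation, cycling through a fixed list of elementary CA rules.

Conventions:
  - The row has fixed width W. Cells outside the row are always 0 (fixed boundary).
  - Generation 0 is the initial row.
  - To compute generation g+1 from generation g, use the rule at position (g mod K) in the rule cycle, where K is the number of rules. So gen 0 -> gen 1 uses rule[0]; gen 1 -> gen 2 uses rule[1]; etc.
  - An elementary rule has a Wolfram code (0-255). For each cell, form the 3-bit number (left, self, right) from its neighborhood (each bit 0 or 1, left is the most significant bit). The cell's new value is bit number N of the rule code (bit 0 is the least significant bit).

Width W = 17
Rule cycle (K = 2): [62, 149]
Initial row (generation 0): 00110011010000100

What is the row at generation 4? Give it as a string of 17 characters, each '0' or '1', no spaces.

Gen 0: 00110011010000100
Gen 1 (rule 62): 01101110111001110
Gen 2 (rule 149): 00000100010100101
Gen 3 (rule 62): 00001110111111111
Gen 4 (rule 149): 11100100011111110

Answer: 11100100011111110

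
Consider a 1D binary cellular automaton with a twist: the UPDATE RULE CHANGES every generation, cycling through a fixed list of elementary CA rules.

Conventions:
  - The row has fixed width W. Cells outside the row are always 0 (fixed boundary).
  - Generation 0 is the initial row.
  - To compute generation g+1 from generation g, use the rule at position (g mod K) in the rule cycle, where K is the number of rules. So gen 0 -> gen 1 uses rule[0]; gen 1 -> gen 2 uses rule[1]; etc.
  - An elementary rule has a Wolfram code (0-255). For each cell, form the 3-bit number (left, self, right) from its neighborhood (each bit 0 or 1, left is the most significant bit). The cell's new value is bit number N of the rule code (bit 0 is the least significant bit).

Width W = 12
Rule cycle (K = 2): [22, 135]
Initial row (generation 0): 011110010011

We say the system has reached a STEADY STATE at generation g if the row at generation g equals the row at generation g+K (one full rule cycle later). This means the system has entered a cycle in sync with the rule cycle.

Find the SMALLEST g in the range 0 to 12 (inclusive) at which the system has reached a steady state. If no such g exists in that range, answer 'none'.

Gen 0: 011110010011
Gen 1 (rule 22): 100001111100
Gen 2 (rule 135): 101110111001
Gen 3 (rule 22): 100000000111
Gen 4 (rule 135): 101111111010
Gen 5 (rule 22): 100000000011
Gen 6 (rule 135): 101111111100
Gen 7 (rule 22): 100000000010
Gen 8 (rule 135): 101111111110
Gen 9 (rule 22): 100000000001
Gen 10 (rule 135): 101111111111
Gen 11 (rule 22): 100000000000
Gen 12 (rule 135): 101111111111
Gen 13 (rule 22): 100000000000
Gen 14 (rule 135): 101111111111

Answer: 10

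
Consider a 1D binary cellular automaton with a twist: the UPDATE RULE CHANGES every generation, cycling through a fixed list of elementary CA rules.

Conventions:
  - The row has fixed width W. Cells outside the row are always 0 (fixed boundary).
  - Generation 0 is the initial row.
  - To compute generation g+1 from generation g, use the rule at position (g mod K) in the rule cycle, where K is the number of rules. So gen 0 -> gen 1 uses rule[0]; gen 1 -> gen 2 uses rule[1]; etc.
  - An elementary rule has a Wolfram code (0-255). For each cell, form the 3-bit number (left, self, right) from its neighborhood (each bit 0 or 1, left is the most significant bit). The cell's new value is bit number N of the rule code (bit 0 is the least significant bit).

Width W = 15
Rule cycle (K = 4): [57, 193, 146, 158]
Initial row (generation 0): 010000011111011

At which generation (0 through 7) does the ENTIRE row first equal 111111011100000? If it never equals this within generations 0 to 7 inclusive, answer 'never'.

Gen 0: 010000011111011
Gen 1 (rule 57): 001111010000110
Gen 2 (rule 193): 100111000110010
Gen 3 (rule 146): 011010101001101
Gen 4 (rule 158): 110010101111001
Gen 5 (rule 57): 101001011000100
Gen 6 (rule 193): 000000001010001
Gen 7 (rule 146): 000000010001010

Answer: never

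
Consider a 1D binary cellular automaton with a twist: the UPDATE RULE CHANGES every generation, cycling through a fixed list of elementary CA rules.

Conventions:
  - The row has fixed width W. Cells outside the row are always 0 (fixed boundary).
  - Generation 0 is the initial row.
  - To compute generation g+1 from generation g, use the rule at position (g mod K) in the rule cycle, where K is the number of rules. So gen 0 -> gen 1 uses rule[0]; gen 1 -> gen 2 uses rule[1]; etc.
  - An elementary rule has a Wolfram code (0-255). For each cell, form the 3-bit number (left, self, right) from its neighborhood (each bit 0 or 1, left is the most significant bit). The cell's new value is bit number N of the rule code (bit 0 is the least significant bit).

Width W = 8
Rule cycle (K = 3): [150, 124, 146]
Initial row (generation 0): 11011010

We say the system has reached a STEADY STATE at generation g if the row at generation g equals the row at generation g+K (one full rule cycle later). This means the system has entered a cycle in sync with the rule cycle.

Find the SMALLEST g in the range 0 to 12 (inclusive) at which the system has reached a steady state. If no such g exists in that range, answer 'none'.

Answer: 12

Derivation:
Gen 0: 11011010
Gen 1 (rule 150): 00000011
Gen 2 (rule 124): 00000011
Gen 3 (rule 146): 00000100
Gen 4 (rule 150): 00001110
Gen 5 (rule 124): 00001011
Gen 6 (rule 146): 00010000
Gen 7 (rule 150): 00111000
Gen 8 (rule 124): 00101100
Gen 9 (rule 146): 01000010
Gen 10 (rule 150): 11100111
Gen 11 (rule 124): 10110101
Gen 12 (rule 146): 00000000
Gen 13 (rule 150): 00000000
Gen 14 (rule 124): 00000000
Gen 15 (rule 146): 00000000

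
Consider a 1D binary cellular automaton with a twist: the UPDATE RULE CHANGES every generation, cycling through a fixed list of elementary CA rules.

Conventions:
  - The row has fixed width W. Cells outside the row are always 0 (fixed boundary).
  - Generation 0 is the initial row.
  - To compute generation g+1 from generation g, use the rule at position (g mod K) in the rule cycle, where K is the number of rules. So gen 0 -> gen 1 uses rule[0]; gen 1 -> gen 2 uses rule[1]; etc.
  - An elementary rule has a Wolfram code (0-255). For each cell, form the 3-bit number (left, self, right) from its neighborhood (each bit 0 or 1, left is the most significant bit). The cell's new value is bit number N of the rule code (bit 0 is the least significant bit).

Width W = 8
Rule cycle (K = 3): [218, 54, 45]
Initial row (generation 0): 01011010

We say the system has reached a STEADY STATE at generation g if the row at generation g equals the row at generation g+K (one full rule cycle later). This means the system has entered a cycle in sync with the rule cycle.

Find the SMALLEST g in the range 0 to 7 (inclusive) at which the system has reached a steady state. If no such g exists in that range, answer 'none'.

Answer: none

Derivation:
Gen 0: 01011010
Gen 1 (rule 218): 10011001
Gen 2 (rule 54): 11100111
Gen 3 (rule 45): 10000100
Gen 4 (rule 218): 01001010
Gen 5 (rule 54): 11111111
Gen 6 (rule 45): 10000000
Gen 7 (rule 218): 01000000
Gen 8 (rule 54): 11100000
Gen 9 (rule 45): 10001111
Gen 10 (rule 218): 01011111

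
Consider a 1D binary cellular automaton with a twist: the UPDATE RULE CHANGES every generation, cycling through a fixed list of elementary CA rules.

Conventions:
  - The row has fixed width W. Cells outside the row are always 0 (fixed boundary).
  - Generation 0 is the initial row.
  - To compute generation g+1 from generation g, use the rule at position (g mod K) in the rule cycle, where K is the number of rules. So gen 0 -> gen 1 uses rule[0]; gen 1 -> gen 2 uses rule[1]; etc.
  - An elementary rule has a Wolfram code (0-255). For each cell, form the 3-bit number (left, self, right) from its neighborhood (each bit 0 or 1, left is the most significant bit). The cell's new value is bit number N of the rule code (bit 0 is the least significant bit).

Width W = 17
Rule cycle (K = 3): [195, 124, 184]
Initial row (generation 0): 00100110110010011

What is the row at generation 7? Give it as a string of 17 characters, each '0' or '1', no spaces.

Answer: 10000010000100110

Derivation:
Gen 0: 00100110110010011
Gen 1 (rule 195): 11001010010100101
Gen 2 (rule 124): 11101111011110111
Gen 3 (rule 184): 11011110111101110
Gen 4 (rule 195): 01001110011100110
Gen 5 (rule 124): 01101011010110111
Gen 6 (rule 184): 01010110101101110
Gen 7 (rule 195): 10000010000100110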